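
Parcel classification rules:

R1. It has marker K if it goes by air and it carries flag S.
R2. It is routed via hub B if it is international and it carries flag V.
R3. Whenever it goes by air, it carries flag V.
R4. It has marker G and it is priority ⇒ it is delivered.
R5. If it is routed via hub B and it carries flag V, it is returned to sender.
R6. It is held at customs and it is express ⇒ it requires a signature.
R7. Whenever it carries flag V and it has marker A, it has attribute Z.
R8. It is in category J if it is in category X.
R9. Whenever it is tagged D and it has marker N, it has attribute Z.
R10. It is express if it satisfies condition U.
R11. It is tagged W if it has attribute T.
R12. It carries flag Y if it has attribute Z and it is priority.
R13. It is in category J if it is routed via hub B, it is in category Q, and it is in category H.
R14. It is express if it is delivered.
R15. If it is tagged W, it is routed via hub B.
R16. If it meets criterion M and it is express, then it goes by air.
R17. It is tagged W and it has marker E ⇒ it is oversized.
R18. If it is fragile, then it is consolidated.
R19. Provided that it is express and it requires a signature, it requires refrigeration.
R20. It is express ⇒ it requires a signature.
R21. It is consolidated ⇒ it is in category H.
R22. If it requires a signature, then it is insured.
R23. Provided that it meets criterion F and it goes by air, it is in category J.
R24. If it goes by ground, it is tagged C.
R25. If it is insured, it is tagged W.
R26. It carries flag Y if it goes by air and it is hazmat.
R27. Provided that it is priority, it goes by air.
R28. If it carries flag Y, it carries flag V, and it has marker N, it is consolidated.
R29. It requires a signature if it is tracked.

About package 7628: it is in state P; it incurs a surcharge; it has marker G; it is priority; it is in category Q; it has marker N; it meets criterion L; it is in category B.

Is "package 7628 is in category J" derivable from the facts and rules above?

No

Forward chaining from the given facts derives: is delivered, is express, requires a signature, is insured, is tagged W, goes by air, carries flag V, is routed via hub B, requires refrigeration, is returned to sender.
Rules concluding "it is in category J": R8 needs "it is in category X"; R13 needs "it is in category H"; R23 needs "it meets criterion F" — none of these are established.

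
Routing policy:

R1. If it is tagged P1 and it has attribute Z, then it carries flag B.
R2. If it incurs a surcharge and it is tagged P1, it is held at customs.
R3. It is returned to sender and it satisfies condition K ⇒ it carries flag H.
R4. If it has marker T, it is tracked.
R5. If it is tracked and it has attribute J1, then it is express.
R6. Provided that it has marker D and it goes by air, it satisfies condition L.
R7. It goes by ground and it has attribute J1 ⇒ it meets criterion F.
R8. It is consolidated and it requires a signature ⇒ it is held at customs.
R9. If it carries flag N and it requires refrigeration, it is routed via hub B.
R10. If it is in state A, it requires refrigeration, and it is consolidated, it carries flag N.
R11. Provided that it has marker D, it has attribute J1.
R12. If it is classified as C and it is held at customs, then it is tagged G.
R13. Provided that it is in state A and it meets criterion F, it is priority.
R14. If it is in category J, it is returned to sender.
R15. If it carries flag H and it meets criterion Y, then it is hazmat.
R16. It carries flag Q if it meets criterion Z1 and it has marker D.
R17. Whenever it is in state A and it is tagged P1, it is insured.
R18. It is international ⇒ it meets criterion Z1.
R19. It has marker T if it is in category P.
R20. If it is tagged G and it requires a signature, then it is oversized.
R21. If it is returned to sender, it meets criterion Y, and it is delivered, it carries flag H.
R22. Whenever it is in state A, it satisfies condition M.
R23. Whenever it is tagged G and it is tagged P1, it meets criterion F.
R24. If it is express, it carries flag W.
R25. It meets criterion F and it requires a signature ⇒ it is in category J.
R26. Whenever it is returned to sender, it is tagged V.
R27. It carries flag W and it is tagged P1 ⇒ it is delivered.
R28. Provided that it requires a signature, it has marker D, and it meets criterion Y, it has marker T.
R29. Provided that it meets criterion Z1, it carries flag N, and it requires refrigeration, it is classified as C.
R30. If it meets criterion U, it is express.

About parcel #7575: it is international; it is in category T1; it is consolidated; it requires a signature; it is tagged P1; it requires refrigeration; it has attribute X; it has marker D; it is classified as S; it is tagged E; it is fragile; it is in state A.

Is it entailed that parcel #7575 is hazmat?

No

Forward chaining from the given facts derives: is held at customs, carries flag N, has attribute J1, is insured, meets criterion Z1, satisfies condition M, is classified as C, is routed via hub B, is tagged G, carries flag Q, is oversized, meets criterion F, is in category J, is priority, is returned to sender, is tagged V.
The only rule concluding "it is hazmat" is R15, which needs "it carries flag H"; that is never established.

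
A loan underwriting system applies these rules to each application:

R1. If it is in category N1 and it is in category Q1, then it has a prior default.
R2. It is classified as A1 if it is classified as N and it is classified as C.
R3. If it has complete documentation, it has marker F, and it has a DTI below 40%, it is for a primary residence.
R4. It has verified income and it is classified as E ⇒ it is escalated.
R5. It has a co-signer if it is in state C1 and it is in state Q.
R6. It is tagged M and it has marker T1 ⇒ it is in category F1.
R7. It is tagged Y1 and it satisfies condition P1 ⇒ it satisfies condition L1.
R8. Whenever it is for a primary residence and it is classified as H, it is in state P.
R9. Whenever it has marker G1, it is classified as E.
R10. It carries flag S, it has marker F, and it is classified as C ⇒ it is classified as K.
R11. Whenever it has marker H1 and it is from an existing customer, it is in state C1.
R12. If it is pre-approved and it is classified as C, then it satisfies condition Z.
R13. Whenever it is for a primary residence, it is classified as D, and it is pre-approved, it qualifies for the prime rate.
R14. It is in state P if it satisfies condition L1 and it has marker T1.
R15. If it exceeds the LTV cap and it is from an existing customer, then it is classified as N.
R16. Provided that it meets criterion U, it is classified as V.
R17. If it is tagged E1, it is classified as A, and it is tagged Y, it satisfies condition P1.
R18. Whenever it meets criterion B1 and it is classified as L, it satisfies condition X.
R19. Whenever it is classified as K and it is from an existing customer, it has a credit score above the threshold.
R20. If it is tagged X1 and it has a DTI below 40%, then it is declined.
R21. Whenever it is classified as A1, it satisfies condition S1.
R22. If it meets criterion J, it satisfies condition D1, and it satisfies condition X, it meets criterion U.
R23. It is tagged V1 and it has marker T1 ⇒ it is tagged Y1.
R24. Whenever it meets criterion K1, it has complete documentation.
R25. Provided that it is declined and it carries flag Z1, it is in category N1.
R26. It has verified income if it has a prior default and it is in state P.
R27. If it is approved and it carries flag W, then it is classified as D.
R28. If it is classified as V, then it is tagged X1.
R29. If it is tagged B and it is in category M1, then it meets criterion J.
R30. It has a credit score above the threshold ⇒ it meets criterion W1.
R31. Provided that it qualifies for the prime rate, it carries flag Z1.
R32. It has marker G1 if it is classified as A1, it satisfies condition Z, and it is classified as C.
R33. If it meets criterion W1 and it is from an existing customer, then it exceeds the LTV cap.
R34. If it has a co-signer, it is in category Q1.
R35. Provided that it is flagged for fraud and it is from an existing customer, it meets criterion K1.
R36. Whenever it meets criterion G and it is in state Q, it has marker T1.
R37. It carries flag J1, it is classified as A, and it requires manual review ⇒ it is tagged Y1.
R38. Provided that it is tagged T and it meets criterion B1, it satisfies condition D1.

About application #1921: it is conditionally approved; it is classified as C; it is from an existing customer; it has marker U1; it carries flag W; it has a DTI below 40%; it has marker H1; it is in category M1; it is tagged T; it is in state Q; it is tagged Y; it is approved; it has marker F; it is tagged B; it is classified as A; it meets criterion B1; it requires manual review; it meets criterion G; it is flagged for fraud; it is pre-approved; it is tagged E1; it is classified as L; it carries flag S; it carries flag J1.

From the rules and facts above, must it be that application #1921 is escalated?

Yes

By R10 (it carries flag S, it has marker F, it is classified as C): it is classified as K.
By R11 (it has marker H1, it is from an existing customer): it is in state C1.
By R12 (it is pre-approved, it is classified as C): it satisfies condition Z.
By R17 (it is tagged E1, it is classified as A, it is tagged Y): it satisfies condition P1.
By R18 (it meets criterion B1, it is classified as L): it satisfies condition X.
By R19 (it is classified as K, it is from an existing customer): it has a credit score above the threshold.
By R27 (it is approved, it carries flag W): it is classified as D.
By R29 (it is tagged B, it is in category M1): it meets criterion J.
By R30 (it has a credit score above the threshold): it meets criterion W1.
By R33 (it meets criterion W1, it is from an existing customer): it exceeds the LTV cap.
By R35 (it is flagged for fraud, it is from an existing customer): it meets criterion K1.
By R36 (it meets criterion G, it is in state Q): it has marker T1.
By R37 (it carries flag J1, it is classified as A, it requires manual review): it is tagged Y1.
By R38 (it is tagged T, it meets criterion B1): it satisfies condition D1.
By R5 (it is in state C1, it is in state Q): it has a co-signer.
By R7 (it is tagged Y1, it satisfies condition P1): it satisfies condition L1.
By R14 (it satisfies condition L1, it has marker T1): it is in state P.
By R15 (it exceeds the LTV cap, it is from an existing customer): it is classified as N.
By R22 (it meets criterion J, it satisfies condition D1, it satisfies condition X): it meets criterion U.
By R24 (it meets criterion K1): it has complete documentation.
By R34 (it has a co-signer): it is in category Q1.
By R2 (it is classified as N, it is classified as C): it is classified as A1.
By R3 (it has complete documentation, it has marker F, it has a DTI below 40%): it is for a primary residence.
By R13 (it is for a primary residence, it is classified as D, it is pre-approved): it qualifies for the prime rate.
By R16 (it meets criterion U): it is classified as V.
By R28 (it is classified as V): it is tagged X1.
By R31 (it qualifies for the prime rate): it carries flag Z1.
By R32 (it is classified as A1, it satisfies condition Z, it is classified as C): it has marker G1.
By R9 (it has marker G1): it is classified as E.
By R20 (it is tagged X1, it has a DTI below 40%): it is declined.
By R25 (it is declined, it carries flag Z1): it is in category N1.
By R1 (it is in category N1, it is in category Q1): it has a prior default.
By R26 (it has a prior default, it is in state P): it has verified income.
By R4 (it has verified income, it is classified as E): it is escalated.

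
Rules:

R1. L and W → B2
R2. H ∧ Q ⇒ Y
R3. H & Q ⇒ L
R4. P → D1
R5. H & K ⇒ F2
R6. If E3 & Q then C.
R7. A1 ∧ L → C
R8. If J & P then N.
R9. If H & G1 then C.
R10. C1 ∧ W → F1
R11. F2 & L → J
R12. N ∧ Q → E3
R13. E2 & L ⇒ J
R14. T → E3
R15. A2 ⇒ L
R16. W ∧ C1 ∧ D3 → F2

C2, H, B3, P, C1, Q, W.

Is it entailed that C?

No

Forward chaining from the given facts derives: Y, L, D1, F1, B2.
Rules concluding C: R6 needs E3; R7 needs A1; R9 needs G1 — none of these are established.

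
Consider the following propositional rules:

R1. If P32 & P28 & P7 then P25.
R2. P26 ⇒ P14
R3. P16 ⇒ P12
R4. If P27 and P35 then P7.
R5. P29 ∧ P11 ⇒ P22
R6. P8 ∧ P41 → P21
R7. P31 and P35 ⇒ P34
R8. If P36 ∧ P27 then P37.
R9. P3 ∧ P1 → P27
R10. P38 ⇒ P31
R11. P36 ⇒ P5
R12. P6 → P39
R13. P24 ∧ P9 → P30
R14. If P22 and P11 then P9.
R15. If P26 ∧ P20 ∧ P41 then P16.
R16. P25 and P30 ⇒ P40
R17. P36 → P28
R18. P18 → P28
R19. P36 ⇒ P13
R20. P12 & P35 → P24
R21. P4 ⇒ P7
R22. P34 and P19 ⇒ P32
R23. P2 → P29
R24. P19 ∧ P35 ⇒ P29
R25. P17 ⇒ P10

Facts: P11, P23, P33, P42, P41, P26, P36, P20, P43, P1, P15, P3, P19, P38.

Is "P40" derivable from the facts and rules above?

No

Forward chaining from the given facts derives: P14, P27, P31, P5, P16, P28, P13, P12, P37.
The only rule concluding P40 is R16, which needs P25; that is never established.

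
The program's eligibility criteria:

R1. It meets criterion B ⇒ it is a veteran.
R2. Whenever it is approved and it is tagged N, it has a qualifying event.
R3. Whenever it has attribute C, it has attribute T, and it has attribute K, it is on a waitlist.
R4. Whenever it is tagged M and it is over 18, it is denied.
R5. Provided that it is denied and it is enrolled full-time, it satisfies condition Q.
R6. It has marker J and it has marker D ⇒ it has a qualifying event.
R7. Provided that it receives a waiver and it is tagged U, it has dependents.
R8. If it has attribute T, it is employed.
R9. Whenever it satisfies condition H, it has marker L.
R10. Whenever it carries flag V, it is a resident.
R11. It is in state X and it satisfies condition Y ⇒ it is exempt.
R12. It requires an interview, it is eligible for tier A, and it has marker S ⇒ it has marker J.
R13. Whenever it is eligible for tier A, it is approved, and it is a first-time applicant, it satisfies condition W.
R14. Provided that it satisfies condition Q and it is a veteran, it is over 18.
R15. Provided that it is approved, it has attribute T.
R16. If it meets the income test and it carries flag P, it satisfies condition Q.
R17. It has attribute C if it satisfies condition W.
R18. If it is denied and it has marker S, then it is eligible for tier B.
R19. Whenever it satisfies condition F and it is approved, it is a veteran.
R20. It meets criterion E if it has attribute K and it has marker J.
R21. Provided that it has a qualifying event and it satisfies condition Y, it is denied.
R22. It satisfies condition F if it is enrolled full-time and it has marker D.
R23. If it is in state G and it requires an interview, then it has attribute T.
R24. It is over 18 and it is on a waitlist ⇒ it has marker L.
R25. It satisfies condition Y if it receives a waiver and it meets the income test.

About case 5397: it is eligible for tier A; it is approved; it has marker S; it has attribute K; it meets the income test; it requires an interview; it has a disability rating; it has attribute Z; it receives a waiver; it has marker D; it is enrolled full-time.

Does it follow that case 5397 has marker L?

No

Forward chaining from the given facts derives: has marker J, has attribute T, meets criterion E, satisfies condition F, satisfies condition Y, has a qualifying event, is employed, is a veteran, is denied, satisfies condition Q, is over 18, is eligible for tier B.
Rules concluding "it has marker L": R9 needs "it satisfies condition H"; R24 needs "it is on a waitlist" — none of these are established.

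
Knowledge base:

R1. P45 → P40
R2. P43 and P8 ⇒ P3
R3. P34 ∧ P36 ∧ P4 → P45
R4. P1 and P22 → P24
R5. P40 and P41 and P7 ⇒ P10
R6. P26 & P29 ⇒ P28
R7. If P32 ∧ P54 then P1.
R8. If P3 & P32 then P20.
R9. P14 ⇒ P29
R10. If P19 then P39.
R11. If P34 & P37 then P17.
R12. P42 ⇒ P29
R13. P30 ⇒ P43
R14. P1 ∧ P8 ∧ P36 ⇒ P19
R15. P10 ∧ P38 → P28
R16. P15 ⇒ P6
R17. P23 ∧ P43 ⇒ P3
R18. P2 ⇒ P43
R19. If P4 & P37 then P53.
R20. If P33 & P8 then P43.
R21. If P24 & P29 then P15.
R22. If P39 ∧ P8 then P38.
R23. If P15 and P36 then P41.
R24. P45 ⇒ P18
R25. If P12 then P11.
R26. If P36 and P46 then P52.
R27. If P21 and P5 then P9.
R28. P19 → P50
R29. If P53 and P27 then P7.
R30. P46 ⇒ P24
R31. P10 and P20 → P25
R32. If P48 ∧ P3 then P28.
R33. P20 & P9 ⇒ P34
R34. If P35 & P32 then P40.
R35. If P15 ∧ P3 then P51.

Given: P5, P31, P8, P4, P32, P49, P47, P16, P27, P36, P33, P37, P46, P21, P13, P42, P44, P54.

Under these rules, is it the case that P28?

Yes

P1  (by R7: P32, P54)
P29  (by R12: P42)
P19  (by R14: P1, P8, P36)
P53  (by R19: P4, P37)
P43  (by R20: P33, P8)
P9  (by R27: P21, P5)
P7  (by R29: P53, P27)
P24  (by R30: P46)
P3  (by R2: P43, P8)
P20  (by R8: P3, P32)
P39  (by R10: P19)
P15  (by R21: P24, P29)
P38  (by R22: P39, P8)
P41  (by R23: P15, P36)
P34  (by R33: P20, P9)
P45  (by R3: P34, P36, P4)
P40  (by R1: P45)
P10  (by R5: P40, P41, P7)
P28  (by R15: P10, P38)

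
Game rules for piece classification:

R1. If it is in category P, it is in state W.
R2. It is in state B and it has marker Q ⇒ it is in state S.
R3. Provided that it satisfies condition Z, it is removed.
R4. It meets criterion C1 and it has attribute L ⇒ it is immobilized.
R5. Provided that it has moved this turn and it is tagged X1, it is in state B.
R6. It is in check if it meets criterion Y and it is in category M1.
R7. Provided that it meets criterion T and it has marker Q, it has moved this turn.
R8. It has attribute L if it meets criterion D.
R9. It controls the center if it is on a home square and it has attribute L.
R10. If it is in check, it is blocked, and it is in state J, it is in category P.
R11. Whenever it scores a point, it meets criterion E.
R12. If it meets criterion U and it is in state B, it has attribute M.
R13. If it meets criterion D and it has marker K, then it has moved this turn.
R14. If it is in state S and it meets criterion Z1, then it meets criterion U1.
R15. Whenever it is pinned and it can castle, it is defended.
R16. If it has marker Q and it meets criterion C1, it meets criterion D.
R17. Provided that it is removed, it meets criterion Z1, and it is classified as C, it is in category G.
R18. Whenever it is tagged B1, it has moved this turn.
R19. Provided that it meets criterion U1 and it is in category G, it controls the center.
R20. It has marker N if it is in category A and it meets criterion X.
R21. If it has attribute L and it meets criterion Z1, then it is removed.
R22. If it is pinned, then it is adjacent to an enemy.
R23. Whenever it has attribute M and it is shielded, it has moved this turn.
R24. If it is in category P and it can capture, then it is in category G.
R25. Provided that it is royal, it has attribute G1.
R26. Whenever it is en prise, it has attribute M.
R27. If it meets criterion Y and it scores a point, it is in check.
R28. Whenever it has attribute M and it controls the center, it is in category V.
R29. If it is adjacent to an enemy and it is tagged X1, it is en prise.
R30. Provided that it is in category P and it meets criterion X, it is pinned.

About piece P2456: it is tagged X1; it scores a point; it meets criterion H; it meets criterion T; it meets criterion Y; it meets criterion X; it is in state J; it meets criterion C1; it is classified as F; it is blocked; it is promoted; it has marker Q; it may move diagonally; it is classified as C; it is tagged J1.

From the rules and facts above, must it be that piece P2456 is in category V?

No

Forward chaining from the given facts derives: has moved this turn, meets criterion E, meets criterion D, is in check, is in state B, has attribute L, is in category P, is pinned, is in state W, is in state S, is immobilized, is adjacent to an enemy, is en prise, has attribute M.
The only rule concluding "it is in category V" is R28, which needs "it controls the center"; that is never established.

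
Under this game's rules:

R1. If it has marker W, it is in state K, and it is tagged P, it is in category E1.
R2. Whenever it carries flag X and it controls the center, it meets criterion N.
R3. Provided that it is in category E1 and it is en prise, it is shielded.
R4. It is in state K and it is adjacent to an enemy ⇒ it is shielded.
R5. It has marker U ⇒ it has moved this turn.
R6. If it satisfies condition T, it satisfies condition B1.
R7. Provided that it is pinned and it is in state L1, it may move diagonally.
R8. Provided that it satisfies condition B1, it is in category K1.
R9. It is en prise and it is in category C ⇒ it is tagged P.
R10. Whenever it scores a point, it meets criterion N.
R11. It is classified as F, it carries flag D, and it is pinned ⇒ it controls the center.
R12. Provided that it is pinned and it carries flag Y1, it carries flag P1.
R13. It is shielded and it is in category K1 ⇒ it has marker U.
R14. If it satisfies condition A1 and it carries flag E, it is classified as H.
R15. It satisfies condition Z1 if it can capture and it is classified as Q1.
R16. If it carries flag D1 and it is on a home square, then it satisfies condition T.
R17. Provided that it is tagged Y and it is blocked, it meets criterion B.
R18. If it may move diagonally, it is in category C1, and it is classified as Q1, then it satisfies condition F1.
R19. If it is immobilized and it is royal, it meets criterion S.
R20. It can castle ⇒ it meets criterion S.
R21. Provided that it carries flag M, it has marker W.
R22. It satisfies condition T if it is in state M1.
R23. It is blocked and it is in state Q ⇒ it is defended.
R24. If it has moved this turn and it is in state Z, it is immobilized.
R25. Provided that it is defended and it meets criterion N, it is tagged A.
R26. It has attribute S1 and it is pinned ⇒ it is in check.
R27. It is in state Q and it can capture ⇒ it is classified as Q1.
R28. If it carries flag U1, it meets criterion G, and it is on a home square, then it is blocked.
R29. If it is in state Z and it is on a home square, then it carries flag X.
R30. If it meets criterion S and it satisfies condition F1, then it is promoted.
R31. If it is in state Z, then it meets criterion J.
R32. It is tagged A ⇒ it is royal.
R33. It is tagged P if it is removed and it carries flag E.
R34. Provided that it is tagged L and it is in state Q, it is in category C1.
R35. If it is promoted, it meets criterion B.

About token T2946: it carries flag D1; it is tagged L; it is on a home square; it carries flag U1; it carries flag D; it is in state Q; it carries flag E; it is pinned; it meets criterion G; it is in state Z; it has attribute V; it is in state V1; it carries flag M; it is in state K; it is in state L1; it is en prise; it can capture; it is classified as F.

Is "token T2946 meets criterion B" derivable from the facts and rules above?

No

Forward chaining from the given facts derives: may move diagonally, controls the center, satisfies condition T, has marker W, is classified as Q1, is blocked, carries flag X, meets criterion J, is in category C1, meets criterion N, satisfies condition B1, is in category K1, satisfies condition Z1, satisfies condition F1, is defended, is tagged A, is royal.
Rules concluding "it meets criterion B": R17 needs "it is tagged Y"; R35 needs "it is promoted" — none of these are established.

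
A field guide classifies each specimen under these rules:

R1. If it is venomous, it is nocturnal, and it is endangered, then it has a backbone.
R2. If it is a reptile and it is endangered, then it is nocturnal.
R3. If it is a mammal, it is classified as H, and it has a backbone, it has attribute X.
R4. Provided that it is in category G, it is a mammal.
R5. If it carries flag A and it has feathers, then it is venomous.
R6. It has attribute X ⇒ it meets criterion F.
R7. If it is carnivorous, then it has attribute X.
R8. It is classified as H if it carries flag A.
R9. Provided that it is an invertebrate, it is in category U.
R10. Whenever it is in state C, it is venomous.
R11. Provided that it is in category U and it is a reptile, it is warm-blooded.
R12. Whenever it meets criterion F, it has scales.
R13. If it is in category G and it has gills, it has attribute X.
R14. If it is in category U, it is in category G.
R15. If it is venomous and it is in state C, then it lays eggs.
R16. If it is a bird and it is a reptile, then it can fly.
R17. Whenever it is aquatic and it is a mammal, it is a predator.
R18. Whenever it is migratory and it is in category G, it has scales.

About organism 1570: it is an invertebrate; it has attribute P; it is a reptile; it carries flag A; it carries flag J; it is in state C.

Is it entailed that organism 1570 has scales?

No

Forward chaining from the given facts derives: is classified as H, is in category U, is venomous, is warm-blooded, is in category G, lays eggs, is a mammal.
Rules concluding "it has scales": R12 needs "it meets criterion F"; R18 needs "it is migratory" — none of these are established.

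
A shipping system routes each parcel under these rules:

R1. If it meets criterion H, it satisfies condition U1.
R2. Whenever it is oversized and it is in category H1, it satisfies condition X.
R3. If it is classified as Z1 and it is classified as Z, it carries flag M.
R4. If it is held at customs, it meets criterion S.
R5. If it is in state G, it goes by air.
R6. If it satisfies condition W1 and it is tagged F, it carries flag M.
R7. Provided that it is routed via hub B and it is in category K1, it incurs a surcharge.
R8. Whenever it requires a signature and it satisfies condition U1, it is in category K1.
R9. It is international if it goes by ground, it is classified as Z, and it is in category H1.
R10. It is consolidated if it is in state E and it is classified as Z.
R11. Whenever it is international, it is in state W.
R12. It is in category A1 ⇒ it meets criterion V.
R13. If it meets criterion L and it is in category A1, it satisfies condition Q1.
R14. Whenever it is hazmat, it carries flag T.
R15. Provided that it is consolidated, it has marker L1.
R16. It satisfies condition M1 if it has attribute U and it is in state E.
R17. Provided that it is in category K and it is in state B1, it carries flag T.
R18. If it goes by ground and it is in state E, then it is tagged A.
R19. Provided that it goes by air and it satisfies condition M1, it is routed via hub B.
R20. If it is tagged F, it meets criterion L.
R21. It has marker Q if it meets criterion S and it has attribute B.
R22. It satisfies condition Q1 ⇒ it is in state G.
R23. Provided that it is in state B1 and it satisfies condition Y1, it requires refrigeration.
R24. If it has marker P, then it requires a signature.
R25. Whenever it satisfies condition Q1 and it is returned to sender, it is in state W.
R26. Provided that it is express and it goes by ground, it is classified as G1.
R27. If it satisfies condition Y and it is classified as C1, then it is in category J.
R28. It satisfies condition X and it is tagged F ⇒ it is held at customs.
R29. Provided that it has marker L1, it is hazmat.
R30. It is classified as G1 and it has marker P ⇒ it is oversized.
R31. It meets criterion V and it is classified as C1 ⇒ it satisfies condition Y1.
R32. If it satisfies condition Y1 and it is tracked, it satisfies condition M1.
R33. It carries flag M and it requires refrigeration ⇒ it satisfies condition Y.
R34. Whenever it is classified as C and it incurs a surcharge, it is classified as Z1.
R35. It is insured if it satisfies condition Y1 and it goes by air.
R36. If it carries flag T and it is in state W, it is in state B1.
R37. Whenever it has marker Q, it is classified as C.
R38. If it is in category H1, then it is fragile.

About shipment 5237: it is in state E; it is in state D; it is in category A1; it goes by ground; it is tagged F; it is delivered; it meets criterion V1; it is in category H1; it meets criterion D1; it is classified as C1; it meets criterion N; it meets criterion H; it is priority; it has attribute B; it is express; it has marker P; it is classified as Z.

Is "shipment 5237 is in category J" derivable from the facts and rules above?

Forward chaining from the given facts derives: satisfies condition U1, is international, is consolidated, is in state W, meets criterion V, has marker L1, is tagged A, meets criterion L, requires a signature, is classified as G1, is hazmat, is oversized, satisfies condition Y1, is fragile, satisfies condition X, is in category K1, satisfies condition Q1, carries flag T, is in state G, is held at customs, is in state B1, meets criterion S, goes by air, has marker Q, requires refrigeration, is insured, is classified as C.
The only rule concluding "it is in category J" is R27, which needs "it satisfies condition Y"; that is never established.

No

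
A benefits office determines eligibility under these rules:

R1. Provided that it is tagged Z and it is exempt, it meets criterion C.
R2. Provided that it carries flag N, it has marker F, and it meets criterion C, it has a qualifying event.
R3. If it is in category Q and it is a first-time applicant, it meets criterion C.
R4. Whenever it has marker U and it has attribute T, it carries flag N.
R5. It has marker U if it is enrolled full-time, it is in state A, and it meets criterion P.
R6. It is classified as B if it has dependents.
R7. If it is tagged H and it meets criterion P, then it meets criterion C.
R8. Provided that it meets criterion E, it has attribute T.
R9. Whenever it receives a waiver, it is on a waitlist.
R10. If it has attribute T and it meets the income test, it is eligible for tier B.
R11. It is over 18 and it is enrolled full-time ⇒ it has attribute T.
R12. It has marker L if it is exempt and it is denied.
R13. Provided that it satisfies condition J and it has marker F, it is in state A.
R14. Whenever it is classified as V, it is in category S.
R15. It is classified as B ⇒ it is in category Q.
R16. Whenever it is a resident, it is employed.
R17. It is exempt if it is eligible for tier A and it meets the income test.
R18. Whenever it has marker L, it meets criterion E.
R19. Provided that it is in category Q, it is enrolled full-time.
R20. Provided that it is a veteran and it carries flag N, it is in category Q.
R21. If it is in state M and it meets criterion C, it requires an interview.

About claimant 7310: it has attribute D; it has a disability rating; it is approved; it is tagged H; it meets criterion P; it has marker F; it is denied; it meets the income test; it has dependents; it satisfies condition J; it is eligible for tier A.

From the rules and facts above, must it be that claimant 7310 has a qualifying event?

Yes

By R6 (it has dependents): it is classified as B.
By R7 (it is tagged H, it meets criterion P): it meets criterion C.
By R13 (it satisfies condition J, it has marker F): it is in state A.
By R15 (it is classified as B): it is in category Q.
By R17 (it is eligible for tier A, it meets the income test): it is exempt.
By R19 (it is in category Q): it is enrolled full-time.
By R5 (it is enrolled full-time, it is in state A, it meets criterion P): it has marker U.
By R12 (it is exempt, it is denied): it has marker L.
By R18 (it has marker L): it meets criterion E.
By R8 (it meets criterion E): it has attribute T.
By R4 (it has marker U, it has attribute T): it carries flag N.
By R2 (it carries flag N, it has marker F, it meets criterion C): it has a qualifying event.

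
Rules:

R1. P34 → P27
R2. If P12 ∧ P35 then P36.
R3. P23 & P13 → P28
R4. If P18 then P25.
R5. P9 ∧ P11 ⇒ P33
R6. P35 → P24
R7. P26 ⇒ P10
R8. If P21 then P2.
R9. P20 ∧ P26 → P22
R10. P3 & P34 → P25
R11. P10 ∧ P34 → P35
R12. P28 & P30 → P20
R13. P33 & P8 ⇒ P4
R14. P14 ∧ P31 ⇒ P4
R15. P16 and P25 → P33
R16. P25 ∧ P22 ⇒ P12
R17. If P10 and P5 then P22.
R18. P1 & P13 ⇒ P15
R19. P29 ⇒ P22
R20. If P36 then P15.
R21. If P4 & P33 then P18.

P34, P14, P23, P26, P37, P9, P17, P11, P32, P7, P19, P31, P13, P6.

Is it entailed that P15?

No

Forward chaining from the given facts derives: P27, P28, P33, P10, P35, P4, P18, P25, P24.
Rules concluding P15: R18 needs P1; R20 needs P36 — none of these are established.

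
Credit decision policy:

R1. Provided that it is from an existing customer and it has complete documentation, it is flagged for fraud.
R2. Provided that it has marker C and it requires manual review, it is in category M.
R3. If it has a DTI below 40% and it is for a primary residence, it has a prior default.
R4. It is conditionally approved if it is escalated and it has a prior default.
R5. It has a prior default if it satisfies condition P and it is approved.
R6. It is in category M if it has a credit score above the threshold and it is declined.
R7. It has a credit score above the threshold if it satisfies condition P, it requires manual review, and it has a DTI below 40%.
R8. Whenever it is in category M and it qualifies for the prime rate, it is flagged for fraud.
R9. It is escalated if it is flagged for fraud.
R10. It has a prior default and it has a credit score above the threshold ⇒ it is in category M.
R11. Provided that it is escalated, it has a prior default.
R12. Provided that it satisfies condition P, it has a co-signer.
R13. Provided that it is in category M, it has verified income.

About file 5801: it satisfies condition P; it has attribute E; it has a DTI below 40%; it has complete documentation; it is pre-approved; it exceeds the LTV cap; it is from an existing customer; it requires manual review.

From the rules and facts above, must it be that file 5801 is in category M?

By R1 (it is from an existing customer, it has complete documentation): it is flagged for fraud.
By R7 (it satisfies condition P, it requires manual review, it has a DTI below 40%): it has a credit score above the threshold.
By R9 (it is flagged for fraud): it is escalated.
By R11 (it is escalated): it has a prior default.
By R10 (it has a prior default, it has a credit score above the threshold): it is in category M.

Yes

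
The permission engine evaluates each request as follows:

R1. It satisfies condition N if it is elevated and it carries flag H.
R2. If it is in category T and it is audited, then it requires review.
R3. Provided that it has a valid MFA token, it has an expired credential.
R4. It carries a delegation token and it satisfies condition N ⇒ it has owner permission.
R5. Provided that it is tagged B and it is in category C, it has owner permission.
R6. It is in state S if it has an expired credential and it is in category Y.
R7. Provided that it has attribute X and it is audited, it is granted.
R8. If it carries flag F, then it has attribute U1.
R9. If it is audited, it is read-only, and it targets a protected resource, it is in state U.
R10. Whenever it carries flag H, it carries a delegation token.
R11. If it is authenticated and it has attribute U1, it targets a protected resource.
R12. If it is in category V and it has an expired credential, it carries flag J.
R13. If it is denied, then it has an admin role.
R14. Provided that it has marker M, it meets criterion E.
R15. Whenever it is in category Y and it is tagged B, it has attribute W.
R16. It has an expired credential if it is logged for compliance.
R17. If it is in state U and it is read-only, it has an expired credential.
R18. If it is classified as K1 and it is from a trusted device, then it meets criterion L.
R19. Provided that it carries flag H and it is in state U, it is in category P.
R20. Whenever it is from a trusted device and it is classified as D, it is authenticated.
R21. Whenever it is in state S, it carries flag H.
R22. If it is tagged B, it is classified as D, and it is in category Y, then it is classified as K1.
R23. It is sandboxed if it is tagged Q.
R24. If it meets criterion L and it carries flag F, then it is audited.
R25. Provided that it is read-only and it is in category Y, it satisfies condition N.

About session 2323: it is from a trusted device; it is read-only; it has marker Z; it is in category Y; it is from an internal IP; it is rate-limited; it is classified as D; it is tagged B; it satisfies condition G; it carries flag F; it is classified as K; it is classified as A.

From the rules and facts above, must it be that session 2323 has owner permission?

By R8 (it carries flag F): it has attribute U1.
By R20 (it is from a trusted device, it is classified as D): it is authenticated.
By R22 (it is tagged B, it is classified as D, it is in category Y): it is classified as K1.
By R25 (it is read-only, it is in category Y): it satisfies condition N.
By R11 (it is authenticated, it has attribute U1): it targets a protected resource.
By R18 (it is classified as K1, it is from a trusted device): it meets criterion L.
By R24 (it meets criterion L, it carries flag F): it is audited.
By R9 (it is audited, it is read-only, it targets a protected resource): it is in state U.
By R17 (it is in state U, it is read-only): it has an expired credential.
By R6 (it has an expired credential, it is in category Y): it is in state S.
By R21 (it is in state S): it carries flag H.
By R10 (it carries flag H): it carries a delegation token.
By R4 (it carries a delegation token, it satisfies condition N): it has owner permission.

Yes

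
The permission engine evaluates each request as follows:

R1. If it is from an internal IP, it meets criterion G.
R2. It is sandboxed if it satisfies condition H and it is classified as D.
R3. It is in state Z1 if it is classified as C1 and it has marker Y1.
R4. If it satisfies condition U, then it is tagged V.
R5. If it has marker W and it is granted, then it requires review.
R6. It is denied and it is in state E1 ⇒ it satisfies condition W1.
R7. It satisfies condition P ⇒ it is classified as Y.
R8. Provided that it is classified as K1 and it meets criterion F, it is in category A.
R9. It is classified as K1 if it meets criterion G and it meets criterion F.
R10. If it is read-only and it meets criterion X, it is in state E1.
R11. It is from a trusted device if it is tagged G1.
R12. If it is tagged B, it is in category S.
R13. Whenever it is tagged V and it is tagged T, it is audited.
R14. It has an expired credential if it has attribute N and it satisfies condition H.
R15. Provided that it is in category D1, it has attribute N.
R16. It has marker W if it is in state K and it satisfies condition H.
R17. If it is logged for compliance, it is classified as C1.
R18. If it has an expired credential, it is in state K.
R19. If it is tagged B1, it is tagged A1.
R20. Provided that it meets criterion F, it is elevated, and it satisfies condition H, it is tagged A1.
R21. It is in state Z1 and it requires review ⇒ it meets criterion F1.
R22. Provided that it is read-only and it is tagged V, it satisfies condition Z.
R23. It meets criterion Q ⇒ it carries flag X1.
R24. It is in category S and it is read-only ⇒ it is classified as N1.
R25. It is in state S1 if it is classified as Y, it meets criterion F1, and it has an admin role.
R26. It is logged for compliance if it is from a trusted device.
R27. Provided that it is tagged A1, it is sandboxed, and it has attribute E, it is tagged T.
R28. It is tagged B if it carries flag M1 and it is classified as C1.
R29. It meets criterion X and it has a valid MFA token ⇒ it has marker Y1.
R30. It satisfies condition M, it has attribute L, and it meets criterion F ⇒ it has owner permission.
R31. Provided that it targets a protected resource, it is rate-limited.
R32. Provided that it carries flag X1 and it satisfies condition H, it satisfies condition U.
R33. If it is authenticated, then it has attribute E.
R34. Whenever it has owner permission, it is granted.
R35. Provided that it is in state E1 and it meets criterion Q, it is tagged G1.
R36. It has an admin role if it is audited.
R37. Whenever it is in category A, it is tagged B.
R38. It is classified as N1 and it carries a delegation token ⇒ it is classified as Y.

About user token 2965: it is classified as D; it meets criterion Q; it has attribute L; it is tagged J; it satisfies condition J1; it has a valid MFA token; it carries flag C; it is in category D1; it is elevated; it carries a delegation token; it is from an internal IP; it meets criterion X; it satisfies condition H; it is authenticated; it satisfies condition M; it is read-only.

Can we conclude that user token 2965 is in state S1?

No

Forward chaining from the given facts derives: meets criterion G, is sandboxed, is in state E1, has attribute N, carries flag X1, has marker Y1, satisfies condition U, has attribute E, is tagged G1, is tagged V, is from a trusted device, has an expired credential, is in state K, satisfies condition Z, is logged for compliance, has marker W, is classified as C1, is in state Z1.
The only rule concluding "it is in state S1" is R25, which needs "it is classified as Y"; that is never established.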